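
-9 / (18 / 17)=-17 / 2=-8.50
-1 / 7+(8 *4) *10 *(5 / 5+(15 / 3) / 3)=17917 / 21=853.19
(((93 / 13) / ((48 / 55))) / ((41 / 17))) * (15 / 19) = 434775 / 162032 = 2.68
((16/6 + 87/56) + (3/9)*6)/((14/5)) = 5225/2352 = 2.22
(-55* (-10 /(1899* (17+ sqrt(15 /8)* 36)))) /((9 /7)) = 0.00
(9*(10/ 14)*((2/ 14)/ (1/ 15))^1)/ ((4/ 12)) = 2025/ 49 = 41.33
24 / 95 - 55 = -54.75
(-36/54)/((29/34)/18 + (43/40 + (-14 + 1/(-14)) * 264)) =28560/159096397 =0.00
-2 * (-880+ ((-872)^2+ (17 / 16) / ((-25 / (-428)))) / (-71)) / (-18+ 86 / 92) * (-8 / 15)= 213253976 / 294375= 724.43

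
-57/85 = -0.67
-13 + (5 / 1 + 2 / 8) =-31 / 4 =-7.75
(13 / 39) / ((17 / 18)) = 6 / 17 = 0.35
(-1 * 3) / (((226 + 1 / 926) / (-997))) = 13.23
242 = 242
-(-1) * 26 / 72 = 13 / 36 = 0.36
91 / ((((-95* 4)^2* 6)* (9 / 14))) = 637 / 3898800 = 0.00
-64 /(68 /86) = -80.94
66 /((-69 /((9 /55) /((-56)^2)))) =-9 /180320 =-0.00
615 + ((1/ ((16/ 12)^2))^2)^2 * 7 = 40350567/ 65536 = 615.70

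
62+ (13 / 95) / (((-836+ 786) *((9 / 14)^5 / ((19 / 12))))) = 1372015286 / 22143375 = 61.96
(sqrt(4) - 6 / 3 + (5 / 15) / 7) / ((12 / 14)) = 1 / 18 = 0.06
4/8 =1/2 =0.50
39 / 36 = 13 / 12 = 1.08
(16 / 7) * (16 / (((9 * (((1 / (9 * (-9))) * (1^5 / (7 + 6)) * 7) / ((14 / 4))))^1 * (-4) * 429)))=96 / 77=1.25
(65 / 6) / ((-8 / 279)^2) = 1686555 / 128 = 13176.21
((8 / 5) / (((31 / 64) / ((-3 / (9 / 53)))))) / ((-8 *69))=3392 / 32085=0.11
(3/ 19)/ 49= 3/ 931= 0.00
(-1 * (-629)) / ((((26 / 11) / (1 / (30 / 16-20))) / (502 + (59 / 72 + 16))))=-51691849 / 6786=-7617.43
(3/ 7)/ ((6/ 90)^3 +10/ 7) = 10125/ 33757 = 0.30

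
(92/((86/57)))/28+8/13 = 21859/7826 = 2.79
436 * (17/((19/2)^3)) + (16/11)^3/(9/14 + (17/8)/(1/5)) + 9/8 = 462834962111/46084852792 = 10.04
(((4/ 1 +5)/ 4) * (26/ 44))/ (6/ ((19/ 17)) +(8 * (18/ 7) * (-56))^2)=741/ 739642288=0.00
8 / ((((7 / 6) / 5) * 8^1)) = 4.29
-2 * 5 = -10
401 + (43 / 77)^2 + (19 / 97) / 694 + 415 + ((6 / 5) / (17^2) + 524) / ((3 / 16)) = 6247832238342847 / 1730221709370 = 3611.00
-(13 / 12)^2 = -169 / 144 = -1.17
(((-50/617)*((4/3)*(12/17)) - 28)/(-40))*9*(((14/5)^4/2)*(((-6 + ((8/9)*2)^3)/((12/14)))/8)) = -57332021593/5310056250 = -10.80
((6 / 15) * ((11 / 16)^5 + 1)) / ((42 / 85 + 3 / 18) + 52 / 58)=1789038333 / 6037962752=0.30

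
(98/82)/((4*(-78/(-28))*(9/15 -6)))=-1715/86346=-0.02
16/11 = 1.45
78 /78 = 1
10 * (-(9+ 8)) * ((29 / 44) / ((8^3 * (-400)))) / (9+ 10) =493 / 17121280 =0.00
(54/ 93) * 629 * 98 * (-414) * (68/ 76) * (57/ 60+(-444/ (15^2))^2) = -23642131318218/ 368125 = -64223107.15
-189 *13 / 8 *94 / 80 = -115479 / 320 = -360.87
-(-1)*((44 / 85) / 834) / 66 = 0.00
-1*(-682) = 682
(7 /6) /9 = 7 /54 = 0.13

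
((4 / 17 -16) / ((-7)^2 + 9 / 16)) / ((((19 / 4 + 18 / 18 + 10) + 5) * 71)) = -17152 / 79443533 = -0.00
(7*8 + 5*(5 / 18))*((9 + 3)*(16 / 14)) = 16528 / 21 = 787.05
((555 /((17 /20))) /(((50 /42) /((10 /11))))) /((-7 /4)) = -284.92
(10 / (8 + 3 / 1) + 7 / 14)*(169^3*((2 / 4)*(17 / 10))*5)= 2543728343 / 88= 28906003.90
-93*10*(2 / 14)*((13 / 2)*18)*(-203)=3155490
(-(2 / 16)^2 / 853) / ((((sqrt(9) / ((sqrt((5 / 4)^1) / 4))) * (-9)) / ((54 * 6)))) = 3 * sqrt(5) / 109184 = 0.00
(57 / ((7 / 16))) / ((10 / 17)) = 7752 / 35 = 221.49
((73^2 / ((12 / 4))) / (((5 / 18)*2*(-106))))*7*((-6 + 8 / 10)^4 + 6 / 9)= -25593177967 / 165625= -154524.85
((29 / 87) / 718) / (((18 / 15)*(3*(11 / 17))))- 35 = -14927135 / 426492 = -35.00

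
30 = 30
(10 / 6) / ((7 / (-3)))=-5 / 7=-0.71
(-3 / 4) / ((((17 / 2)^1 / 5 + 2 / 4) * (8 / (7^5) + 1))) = -16807 / 49324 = -0.34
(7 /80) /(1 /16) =7 /5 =1.40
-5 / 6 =-0.83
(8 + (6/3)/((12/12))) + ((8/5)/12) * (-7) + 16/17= 2552/255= 10.01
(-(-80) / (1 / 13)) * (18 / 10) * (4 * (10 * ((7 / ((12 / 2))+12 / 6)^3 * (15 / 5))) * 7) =49933520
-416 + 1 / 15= -6239 / 15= -415.93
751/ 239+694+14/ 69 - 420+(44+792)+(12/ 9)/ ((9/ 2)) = 165285551/ 148419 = 1113.64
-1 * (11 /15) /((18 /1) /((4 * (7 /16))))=-77 /1080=-0.07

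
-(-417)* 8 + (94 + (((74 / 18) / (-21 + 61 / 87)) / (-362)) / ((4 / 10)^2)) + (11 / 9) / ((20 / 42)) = 131664878693 / 38357520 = 3432.57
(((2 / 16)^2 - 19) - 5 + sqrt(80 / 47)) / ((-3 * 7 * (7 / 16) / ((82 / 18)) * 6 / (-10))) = -18.74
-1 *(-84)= 84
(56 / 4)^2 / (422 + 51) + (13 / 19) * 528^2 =1714246540 / 8987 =190747.36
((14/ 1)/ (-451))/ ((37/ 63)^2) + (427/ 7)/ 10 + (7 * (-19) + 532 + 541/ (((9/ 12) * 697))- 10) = 124708084019/ 314883690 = 396.04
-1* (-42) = 42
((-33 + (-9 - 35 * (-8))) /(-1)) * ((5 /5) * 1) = -238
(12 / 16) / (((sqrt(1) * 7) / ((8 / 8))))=3 / 28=0.11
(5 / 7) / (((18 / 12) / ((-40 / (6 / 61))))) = -12200 / 63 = -193.65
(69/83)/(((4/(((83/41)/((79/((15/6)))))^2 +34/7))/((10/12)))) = 164219773565/195050921632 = 0.84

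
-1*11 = -11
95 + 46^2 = 2211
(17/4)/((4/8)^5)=136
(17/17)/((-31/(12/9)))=-4/93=-0.04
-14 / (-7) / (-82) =-1 / 41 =-0.02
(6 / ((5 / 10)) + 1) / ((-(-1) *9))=13 / 9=1.44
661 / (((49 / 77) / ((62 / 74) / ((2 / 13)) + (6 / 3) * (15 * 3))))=7336439 / 74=99141.07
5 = 5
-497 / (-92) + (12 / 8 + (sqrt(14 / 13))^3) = 14 * sqrt(182) / 169 + 635 / 92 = 8.02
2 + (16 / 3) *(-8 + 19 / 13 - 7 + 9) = -866 / 39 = -22.21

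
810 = 810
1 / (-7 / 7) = -1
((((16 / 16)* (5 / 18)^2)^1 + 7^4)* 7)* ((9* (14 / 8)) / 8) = 38119501 / 1152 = 33089.84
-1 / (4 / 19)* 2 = -19 / 2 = -9.50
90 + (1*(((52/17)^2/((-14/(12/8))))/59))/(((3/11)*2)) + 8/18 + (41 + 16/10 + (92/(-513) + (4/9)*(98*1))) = 54001773613/306150705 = 176.39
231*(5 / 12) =385 / 4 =96.25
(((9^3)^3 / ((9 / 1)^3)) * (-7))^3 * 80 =-4118596792549655880240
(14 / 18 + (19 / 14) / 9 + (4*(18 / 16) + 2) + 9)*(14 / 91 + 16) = 3450 / 13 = 265.38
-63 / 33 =-21 / 11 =-1.91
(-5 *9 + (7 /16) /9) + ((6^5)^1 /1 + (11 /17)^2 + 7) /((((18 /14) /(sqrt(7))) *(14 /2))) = -6473 /144 + 2249408 *sqrt(7) /2601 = 2243.16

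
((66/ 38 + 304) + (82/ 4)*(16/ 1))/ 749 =12041/ 14231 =0.85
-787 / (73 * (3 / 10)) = -7870 / 219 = -35.94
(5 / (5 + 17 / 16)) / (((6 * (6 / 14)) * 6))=140 / 2619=0.05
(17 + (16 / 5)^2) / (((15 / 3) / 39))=26559 / 125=212.47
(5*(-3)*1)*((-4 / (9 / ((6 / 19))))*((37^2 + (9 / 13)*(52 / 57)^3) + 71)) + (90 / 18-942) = 819335509 / 390963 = 2095.69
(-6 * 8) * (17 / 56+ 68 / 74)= -58.68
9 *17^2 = 2601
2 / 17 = 0.12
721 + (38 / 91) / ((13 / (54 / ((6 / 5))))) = 854653 / 1183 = 722.45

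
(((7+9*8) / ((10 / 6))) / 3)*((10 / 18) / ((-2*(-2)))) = 79 / 36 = 2.19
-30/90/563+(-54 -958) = -1709269/1689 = -1012.00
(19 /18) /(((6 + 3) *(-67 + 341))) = 19 /44388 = 0.00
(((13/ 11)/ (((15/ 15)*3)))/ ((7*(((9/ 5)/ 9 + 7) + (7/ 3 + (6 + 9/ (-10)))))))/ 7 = 130/ 236621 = 0.00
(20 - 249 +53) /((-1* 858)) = 8 /39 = 0.21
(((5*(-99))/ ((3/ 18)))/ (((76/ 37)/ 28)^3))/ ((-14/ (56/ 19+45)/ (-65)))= -218252606747175/ 130321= -1674730908.66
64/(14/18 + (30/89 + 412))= 51264/330905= 0.15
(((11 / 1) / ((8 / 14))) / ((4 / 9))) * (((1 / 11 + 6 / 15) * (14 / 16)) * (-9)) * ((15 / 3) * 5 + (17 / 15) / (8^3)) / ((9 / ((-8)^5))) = 762115473 / 50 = 15242309.46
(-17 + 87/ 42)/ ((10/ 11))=-2299/ 140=-16.42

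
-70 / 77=-10 / 11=-0.91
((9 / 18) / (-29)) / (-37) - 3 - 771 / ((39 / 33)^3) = -2216369435 / 4714762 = -470.09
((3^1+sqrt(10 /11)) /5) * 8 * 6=48 * sqrt(110) /55+144 /5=37.95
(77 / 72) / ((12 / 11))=847 / 864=0.98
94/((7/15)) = 1410/7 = 201.43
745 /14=53.21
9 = 9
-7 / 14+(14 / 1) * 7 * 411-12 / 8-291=39985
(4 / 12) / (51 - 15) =1 / 108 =0.01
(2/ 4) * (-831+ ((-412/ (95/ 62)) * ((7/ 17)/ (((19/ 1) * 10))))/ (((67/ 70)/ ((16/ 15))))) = -25646757671/ 61676850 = -415.82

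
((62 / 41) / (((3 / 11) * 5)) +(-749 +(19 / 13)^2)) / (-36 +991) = -77510042 / 99257925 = -0.78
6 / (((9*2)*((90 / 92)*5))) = 0.07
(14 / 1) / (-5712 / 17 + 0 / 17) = -1 / 24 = -0.04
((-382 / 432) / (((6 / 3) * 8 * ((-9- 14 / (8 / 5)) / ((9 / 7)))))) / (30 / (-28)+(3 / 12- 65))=-191 / 3140472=-0.00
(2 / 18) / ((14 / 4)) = 0.03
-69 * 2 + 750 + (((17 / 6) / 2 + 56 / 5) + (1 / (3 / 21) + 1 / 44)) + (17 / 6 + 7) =35281 / 55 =641.47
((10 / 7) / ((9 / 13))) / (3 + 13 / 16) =0.54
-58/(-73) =58/73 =0.79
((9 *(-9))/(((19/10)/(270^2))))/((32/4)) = -7381125/19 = -388480.26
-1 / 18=-0.06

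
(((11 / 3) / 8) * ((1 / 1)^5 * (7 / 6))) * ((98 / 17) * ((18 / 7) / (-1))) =-539 / 68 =-7.93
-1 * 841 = -841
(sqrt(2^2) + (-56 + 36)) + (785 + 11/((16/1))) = 12283/16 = 767.69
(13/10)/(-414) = -13/4140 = -0.00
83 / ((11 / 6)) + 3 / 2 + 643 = 15175 / 22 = 689.77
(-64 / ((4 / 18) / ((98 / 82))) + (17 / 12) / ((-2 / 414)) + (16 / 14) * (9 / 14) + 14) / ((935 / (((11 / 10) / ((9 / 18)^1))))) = -5004101 / 3415300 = -1.47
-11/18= -0.61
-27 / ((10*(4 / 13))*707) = -351 / 28280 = -0.01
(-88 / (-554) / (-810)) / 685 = -22 / 76846725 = -0.00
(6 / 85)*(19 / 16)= 0.08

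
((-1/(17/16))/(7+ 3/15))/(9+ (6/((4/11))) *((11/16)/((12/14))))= -0.01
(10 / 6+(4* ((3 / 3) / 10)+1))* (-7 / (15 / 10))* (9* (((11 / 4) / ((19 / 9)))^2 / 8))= -1577961 / 57760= -27.32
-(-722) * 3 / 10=1083 / 5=216.60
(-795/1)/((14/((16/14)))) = -3180/49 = -64.90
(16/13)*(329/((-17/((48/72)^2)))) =-21056/1989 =-10.59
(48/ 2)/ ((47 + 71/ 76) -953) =-1824/ 68785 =-0.03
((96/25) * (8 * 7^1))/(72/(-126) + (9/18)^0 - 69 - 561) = -12544/36725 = -0.34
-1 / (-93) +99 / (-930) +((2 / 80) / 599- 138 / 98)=-164195719 / 109185720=-1.50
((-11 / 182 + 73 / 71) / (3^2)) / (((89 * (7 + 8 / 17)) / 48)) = 1700680 / 219086049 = 0.01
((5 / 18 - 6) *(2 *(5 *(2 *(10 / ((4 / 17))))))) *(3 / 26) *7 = -306425 / 78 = -3928.53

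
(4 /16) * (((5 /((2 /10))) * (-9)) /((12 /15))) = -1125 /16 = -70.31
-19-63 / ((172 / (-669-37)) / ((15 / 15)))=20605 / 86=239.59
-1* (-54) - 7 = 47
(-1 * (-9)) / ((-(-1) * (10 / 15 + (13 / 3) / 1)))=9 / 5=1.80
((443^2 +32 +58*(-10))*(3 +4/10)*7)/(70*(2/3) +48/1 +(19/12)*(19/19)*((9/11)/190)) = 6148142616/124969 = 49197.34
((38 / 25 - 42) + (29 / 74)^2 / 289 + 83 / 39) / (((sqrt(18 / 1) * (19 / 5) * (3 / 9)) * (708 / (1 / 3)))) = -59175995677 * sqrt(2) / 24907721585760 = -0.00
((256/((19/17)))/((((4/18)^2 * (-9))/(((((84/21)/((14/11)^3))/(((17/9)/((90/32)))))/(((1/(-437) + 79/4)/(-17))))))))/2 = 7587738180/11840017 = 640.86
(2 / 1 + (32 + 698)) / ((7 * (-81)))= -1.29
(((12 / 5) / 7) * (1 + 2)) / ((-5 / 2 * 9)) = -8 / 175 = -0.05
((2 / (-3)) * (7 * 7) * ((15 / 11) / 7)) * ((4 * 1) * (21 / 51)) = -1960 / 187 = -10.48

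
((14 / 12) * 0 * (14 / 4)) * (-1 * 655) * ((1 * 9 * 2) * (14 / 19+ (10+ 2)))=0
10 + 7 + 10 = 27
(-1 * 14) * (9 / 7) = -18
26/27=0.96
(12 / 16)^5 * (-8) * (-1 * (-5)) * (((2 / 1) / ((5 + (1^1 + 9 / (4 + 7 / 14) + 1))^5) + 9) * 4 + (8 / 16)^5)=-342.02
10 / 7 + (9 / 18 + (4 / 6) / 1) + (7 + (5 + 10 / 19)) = 12067 / 798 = 15.12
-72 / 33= -24 / 11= -2.18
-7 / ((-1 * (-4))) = -1.75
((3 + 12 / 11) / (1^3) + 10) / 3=155 / 33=4.70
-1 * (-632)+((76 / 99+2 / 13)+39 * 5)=1065535 / 1287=827.92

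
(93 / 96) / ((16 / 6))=93 / 256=0.36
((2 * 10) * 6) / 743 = 120 / 743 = 0.16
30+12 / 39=30.31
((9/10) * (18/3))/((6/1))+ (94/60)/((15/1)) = 226/225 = 1.00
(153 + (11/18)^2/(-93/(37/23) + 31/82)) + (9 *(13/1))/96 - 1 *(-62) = 8877647207/41059872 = 216.21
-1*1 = -1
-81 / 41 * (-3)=243 / 41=5.93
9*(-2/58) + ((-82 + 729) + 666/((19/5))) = 452896/551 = 821.95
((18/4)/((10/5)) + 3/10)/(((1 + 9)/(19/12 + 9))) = 2159/800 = 2.70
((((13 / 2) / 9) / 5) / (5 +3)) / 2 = 13 / 1440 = 0.01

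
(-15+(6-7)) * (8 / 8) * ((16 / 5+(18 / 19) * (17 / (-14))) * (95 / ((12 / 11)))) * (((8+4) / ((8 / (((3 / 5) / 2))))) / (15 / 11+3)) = -164923 / 560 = -294.51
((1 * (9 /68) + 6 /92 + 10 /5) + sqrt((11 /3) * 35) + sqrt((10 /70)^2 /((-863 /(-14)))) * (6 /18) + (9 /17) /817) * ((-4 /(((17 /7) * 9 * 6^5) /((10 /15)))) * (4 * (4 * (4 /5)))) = -112 * sqrt(1155) /1673055 - 78647996 /178150800195 - 16 * sqrt(12082) /1443846465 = -0.00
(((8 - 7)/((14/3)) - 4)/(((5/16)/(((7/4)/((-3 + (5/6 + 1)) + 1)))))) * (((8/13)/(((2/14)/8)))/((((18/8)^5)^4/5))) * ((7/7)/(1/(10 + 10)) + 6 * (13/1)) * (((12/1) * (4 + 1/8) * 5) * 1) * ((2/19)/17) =562862696178531696640/1890742120836297927237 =0.30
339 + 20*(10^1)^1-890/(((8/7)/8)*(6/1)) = -1498/3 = -499.33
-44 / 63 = -0.70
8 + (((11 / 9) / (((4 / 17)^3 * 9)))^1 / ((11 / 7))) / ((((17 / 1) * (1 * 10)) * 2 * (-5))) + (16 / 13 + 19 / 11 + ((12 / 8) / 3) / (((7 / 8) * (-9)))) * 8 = 16165603777 / 518918400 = 31.15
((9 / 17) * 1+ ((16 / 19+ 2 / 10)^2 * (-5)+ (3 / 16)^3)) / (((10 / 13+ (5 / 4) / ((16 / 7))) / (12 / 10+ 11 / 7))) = -258545022879 / 25088056000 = -10.31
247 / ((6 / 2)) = 247 / 3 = 82.33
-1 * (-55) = 55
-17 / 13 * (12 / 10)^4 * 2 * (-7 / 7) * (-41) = -1806624 / 8125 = -222.35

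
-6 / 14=-3 / 7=-0.43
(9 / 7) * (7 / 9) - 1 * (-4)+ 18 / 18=6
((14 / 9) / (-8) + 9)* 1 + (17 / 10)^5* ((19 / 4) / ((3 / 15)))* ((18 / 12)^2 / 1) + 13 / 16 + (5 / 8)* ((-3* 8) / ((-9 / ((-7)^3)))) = 566459923 / 2880000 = 196.69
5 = 5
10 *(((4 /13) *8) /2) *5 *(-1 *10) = -8000 /13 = -615.38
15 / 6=5 / 2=2.50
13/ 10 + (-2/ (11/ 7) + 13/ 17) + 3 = 7091/ 1870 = 3.79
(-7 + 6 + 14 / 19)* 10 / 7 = -50 / 133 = -0.38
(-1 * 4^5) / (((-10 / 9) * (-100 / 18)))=-20736 / 125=-165.89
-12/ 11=-1.09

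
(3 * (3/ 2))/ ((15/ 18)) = 27/ 5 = 5.40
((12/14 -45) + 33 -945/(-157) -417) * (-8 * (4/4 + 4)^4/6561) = 321.69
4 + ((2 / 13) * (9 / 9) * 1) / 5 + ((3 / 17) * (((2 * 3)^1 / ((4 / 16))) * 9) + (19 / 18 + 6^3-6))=5036227 / 19890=253.20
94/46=47/23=2.04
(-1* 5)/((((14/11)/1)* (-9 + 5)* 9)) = 55/504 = 0.11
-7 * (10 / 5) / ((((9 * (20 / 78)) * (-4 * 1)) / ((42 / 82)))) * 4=637 / 205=3.11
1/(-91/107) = -107/91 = -1.18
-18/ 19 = -0.95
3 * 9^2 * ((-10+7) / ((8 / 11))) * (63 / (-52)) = 505197 / 416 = 1214.42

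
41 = 41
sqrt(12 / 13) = 2 * sqrt(39) / 13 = 0.96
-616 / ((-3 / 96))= 19712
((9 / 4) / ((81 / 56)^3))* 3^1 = 43904 / 19683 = 2.23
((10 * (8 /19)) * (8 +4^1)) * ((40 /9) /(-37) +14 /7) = 200320 /2109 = 94.98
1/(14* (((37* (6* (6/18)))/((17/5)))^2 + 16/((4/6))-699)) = -289/814450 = -0.00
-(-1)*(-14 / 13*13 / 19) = -14 / 19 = -0.74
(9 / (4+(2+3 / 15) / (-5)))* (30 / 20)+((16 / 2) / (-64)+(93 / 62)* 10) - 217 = -141213 / 712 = -198.33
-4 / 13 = -0.31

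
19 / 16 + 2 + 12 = 243 / 16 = 15.19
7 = 7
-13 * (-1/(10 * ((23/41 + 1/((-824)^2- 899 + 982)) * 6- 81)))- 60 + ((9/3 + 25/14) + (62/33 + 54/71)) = -6252069969316/118879450305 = -52.59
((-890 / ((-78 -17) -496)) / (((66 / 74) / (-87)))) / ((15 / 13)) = -2482922 / 19503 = -127.31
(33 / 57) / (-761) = -0.00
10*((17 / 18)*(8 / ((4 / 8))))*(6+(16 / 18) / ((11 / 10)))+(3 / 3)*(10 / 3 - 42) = 882188 / 891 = 990.11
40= 40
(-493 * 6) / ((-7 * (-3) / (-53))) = 52258 / 7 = 7465.43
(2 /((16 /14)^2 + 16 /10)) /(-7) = -35 /356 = -0.10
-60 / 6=-10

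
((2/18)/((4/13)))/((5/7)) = 91/180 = 0.51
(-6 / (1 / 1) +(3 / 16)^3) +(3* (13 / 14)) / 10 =-819279 / 143360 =-5.71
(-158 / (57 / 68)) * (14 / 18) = -75208 / 513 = -146.60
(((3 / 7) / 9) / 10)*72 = 0.34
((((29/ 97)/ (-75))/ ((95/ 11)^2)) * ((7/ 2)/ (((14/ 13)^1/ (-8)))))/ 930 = 45617/ 30530446875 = 0.00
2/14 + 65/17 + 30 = 4042/119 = 33.97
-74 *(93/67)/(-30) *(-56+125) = 79143/335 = 236.25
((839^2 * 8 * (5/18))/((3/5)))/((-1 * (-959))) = 70392100/25893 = 2718.58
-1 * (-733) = 733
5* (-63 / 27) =-35 / 3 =-11.67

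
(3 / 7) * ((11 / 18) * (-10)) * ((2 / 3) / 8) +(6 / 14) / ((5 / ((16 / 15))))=-799 / 6300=-0.13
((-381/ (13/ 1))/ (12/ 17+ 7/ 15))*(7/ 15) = -45339/ 3887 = -11.66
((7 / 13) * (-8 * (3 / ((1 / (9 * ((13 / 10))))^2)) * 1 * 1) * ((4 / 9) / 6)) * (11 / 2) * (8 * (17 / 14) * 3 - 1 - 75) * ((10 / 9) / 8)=23452 / 5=4690.40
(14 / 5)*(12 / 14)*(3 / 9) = 0.80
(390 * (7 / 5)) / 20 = 273 / 10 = 27.30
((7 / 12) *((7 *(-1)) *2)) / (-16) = 49 / 96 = 0.51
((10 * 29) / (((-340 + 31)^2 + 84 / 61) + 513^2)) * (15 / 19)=44225 / 69279491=0.00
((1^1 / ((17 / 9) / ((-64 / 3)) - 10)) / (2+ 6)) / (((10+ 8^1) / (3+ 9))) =-16 / 1937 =-0.01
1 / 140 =0.01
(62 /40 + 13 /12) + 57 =1789 /30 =59.63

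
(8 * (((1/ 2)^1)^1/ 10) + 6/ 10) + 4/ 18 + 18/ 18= 20/ 9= 2.22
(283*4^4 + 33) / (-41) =-72481 / 41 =-1767.83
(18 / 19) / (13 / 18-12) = -324 / 3857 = -0.08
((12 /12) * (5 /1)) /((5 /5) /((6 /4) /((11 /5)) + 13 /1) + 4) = 1505 /1226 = 1.23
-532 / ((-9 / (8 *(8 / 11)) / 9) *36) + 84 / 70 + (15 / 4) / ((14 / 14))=180041 / 1980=90.93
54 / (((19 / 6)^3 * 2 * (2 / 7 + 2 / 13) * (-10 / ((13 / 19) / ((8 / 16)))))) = -862407 / 3258025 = -0.26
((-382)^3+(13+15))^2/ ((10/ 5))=1553637679921800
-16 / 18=-8 / 9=-0.89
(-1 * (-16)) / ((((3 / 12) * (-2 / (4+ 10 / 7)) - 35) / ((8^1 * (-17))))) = 165376 / 2667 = 62.01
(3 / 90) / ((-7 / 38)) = -0.18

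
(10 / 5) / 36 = 1 / 18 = 0.06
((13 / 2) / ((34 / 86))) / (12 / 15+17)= 2795 / 3026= 0.92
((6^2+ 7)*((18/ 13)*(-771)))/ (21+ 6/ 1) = -22102/ 13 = -1700.15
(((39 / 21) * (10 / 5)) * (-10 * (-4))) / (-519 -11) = -104 / 371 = -0.28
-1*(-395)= 395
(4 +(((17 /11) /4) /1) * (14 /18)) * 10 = 43.01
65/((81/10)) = 650/81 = 8.02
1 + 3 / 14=1.21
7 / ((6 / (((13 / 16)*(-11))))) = -1001 / 96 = -10.43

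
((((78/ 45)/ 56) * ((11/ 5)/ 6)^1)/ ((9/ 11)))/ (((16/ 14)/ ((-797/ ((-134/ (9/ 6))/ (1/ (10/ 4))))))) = 1253681/ 28944000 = 0.04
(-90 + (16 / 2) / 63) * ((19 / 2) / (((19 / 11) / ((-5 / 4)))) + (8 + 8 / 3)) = -36803 / 108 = -340.77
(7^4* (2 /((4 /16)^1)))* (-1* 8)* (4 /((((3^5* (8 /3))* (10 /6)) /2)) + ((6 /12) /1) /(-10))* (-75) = -4417840 /9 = -490871.11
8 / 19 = 0.42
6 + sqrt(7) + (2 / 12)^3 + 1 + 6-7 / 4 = sqrt(7) + 2431 / 216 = 13.90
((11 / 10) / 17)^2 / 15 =0.00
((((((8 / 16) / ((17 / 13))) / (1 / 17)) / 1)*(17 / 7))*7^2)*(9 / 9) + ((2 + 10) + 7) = 1585 / 2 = 792.50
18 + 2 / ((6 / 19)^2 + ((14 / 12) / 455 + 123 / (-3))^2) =1661409867258 / 92294447281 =18.00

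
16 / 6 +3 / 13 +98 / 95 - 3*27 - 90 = -618998 / 3705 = -167.07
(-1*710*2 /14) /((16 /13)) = -4615 /56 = -82.41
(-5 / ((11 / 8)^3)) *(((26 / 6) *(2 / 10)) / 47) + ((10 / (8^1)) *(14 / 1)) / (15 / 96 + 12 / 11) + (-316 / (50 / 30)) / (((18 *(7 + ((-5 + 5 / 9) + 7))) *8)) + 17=4372872630427 / 141706618680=30.86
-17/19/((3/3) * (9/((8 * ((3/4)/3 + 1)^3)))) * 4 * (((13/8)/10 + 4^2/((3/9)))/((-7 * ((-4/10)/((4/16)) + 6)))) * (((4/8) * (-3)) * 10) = -40938125/280896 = -145.74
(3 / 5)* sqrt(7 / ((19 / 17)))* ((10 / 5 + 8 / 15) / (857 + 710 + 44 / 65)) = 26* sqrt(2261) / 509495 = 0.00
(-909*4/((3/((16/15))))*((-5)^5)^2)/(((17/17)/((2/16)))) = -1578125000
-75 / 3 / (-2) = 25 / 2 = 12.50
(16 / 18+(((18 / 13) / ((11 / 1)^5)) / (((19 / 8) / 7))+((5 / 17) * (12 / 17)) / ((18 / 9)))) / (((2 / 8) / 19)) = 410854165048 / 5445617463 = 75.45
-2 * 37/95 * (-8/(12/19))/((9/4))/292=148/9855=0.02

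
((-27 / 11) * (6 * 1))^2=26244 / 121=216.89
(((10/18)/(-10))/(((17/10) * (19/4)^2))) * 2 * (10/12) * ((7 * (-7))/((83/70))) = 1372000/13753017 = 0.10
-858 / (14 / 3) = -1287 / 7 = -183.86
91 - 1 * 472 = -381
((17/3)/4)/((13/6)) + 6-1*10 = -87/26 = -3.35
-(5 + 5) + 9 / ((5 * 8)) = -391 / 40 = -9.78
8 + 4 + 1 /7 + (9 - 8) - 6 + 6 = 92 /7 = 13.14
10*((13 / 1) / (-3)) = -130 / 3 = -43.33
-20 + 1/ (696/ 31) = -13889/ 696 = -19.96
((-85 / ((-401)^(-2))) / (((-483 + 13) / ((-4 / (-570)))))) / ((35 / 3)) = 2733617 / 156275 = 17.49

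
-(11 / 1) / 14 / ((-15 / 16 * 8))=11 / 105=0.10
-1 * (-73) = 73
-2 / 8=-1 / 4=-0.25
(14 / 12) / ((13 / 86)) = 301 / 39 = 7.72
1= 1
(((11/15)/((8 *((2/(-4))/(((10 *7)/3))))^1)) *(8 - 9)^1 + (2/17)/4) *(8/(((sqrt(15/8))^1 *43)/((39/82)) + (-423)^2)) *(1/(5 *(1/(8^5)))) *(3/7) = 10447749989793792/19315954882643755 - 3959323623424 *sqrt(30)/57947864647931265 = 0.54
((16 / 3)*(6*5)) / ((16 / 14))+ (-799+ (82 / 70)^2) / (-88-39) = 22757594 / 155575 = 146.28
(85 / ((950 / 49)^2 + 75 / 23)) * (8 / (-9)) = -7510328 / 37687635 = -0.20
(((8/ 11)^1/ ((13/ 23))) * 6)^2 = 1218816/ 20449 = 59.60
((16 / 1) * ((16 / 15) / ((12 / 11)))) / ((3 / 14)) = 9856 / 135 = 73.01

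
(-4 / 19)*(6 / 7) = -24 / 133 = -0.18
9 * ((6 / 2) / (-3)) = -9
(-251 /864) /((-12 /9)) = 251 /1152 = 0.22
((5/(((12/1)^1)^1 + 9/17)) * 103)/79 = 8755/16827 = 0.52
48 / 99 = 16 / 33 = 0.48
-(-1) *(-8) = -8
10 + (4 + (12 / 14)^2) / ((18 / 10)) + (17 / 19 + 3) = 138464 / 8379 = 16.53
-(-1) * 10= 10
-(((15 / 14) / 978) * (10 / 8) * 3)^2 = -5625 / 333281536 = -0.00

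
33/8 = 4.12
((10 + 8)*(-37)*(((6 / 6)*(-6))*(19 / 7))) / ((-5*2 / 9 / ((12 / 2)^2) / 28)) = -49198752 / 5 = -9839750.40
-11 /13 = -0.85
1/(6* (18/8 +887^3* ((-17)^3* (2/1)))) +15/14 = 1.07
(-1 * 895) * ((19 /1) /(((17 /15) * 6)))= -85025 /34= -2500.74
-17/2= -8.50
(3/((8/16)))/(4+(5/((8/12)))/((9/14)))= 18/47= 0.38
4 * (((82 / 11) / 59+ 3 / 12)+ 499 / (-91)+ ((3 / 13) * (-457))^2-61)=33953816643 / 767767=44224.12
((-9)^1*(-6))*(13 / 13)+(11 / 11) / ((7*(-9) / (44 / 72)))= 61225 / 1134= 53.99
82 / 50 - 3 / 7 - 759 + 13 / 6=-793403 / 1050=-755.62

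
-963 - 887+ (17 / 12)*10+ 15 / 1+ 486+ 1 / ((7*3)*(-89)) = -1663203 / 1246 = -1334.83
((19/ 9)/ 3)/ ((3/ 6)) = 1.41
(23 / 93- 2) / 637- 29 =-1718152 / 59241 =-29.00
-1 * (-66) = 66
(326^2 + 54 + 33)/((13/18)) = 1914534/13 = 147271.85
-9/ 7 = -1.29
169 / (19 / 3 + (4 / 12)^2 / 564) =65988 / 2473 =26.68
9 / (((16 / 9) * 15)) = 0.34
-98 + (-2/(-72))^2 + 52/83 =-10474189/107568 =-97.37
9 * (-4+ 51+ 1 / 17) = 7200 / 17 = 423.53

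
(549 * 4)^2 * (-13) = -62691408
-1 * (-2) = 2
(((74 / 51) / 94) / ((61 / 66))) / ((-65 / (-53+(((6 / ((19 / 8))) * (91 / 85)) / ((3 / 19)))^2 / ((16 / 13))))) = -1090371722 / 22889052875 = -0.05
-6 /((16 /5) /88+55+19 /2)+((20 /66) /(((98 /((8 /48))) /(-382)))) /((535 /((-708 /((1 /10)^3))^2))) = -75518707702064180 /409420627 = -184452620.90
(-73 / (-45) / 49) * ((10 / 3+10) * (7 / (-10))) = -292 / 945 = -0.31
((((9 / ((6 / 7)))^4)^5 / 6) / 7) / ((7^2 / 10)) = 1351887412278676135263345 / 1048576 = 1289260303763080725.92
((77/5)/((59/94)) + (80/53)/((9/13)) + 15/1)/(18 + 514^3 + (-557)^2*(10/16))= 46960408/153087414358815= 0.00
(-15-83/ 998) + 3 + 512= 498917/ 998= 499.92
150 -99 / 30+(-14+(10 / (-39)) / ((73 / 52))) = 290213 / 2190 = 132.52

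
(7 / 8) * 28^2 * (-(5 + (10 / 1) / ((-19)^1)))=-58310 / 19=-3068.95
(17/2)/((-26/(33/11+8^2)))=-1139/52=-21.90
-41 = -41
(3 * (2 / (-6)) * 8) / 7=-8 / 7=-1.14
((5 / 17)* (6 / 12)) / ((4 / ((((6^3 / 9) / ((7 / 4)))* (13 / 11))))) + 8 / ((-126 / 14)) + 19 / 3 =71161 / 11781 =6.04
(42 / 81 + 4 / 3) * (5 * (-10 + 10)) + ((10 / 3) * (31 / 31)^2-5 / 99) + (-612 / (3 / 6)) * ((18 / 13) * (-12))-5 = 26171806 / 1287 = 20335.51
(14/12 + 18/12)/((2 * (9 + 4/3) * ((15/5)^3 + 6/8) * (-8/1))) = -2/3441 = -0.00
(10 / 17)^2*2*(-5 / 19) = -1000 / 5491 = -0.18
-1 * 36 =-36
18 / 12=3 / 2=1.50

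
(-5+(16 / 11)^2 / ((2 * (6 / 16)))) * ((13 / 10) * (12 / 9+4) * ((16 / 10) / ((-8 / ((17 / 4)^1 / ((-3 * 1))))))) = -4.28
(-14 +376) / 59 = 362 / 59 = 6.14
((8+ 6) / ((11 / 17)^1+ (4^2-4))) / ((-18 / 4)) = -476 / 1935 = -0.25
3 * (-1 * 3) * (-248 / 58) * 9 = 10044 / 29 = 346.34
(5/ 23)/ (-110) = -1/ 506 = -0.00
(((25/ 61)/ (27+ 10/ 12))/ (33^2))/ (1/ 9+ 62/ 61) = 150/ 12508133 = 0.00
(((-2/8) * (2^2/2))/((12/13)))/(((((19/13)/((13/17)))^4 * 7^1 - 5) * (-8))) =10604499373/13845720591744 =0.00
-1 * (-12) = 12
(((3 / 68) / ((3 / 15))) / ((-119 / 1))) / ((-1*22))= 0.00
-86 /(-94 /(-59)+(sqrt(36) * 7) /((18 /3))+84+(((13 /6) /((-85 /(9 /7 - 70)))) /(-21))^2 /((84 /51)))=-46971517874400 /50574912763331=-0.93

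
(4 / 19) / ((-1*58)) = -2 / 551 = -0.00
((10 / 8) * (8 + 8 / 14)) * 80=6000 / 7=857.14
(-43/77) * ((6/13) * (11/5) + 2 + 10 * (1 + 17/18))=-80711/6435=-12.54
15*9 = 135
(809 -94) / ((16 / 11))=7865 / 16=491.56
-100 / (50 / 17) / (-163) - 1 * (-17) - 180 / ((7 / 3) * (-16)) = 100545 / 4564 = 22.03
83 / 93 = 0.89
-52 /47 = -1.11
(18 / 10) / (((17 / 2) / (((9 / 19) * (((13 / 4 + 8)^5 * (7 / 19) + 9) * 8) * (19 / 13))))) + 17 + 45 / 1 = 104724938459 / 1343680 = 77938.90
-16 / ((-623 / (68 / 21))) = 1088 / 13083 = 0.08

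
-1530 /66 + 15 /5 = -222 /11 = -20.18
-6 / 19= -0.32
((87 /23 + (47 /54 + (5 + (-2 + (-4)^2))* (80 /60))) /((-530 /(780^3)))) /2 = -13424589.17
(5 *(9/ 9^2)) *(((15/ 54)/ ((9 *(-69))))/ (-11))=25/ 1106622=0.00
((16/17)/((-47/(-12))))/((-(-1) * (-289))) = -192/230911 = -0.00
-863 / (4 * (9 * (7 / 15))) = -4315 / 84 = -51.37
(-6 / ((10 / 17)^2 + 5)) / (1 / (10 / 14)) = -578 / 721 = -0.80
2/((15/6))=4/5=0.80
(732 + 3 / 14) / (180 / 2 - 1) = 8.23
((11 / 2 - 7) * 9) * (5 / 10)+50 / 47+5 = -129 / 188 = -0.69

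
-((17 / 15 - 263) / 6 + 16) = 1244 / 45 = 27.64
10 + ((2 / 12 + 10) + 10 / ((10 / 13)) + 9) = 42.17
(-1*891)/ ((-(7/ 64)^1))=57024/ 7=8146.29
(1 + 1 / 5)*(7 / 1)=8.40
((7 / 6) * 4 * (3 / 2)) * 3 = 21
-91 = -91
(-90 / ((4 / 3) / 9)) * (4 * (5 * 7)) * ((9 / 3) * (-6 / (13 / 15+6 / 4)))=45927000 / 71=646859.15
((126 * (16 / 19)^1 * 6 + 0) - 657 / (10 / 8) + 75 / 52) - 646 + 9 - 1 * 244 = -3796519 / 4940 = -768.53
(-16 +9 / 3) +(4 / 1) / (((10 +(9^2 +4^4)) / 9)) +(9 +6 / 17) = -20902 / 5899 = -3.54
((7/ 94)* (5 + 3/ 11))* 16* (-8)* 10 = -259840/ 517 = -502.59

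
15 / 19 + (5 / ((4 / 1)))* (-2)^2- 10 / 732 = 40165 / 6954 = 5.78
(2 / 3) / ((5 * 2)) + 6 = 91 / 15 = 6.07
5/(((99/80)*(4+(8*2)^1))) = 20/99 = 0.20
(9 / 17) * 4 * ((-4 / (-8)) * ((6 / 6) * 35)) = 37.06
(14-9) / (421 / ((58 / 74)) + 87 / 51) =493 / 53130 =0.01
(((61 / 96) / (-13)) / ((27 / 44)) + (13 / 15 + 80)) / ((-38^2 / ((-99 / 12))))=37430239 / 81095040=0.46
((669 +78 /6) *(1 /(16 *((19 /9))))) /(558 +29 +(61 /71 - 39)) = 217899 /5923288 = 0.04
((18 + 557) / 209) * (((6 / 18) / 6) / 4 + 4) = 11.04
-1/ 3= -0.33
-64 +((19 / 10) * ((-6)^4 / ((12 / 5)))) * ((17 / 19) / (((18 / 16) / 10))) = 8096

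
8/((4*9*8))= 1/36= 0.03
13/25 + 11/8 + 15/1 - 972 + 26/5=-189981/200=-949.90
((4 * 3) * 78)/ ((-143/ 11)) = -72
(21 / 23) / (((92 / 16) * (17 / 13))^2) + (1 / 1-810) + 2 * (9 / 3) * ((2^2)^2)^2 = 2556379985 / 3516263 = 727.02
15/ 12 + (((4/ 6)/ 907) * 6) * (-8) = 4407/ 3628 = 1.21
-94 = -94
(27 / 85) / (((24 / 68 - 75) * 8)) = -1 / 1880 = -0.00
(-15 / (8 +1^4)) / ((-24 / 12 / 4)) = 10 / 3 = 3.33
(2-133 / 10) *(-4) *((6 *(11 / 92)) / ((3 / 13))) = 16159 / 115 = 140.51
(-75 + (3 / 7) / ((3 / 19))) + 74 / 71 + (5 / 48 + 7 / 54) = -15246059 / 214704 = -71.01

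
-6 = -6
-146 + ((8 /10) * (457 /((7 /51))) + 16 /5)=17646 /7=2520.86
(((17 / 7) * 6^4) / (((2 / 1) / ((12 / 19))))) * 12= 1586304 / 133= 11927.10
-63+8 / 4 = -61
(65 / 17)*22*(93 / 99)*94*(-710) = -268962200 / 51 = -5273768.63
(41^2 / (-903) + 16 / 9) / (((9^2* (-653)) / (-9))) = -0.00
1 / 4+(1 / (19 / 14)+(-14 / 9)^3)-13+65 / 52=-402433 / 27702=-14.53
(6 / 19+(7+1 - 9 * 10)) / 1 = -1552 / 19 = -81.68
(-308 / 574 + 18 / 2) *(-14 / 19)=-4858 / 779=-6.24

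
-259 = -259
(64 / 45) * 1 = 64 / 45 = 1.42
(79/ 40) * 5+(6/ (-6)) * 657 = -5177/ 8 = -647.12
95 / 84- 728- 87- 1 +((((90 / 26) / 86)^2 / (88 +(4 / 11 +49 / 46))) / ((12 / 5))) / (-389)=-753006112531903757 / 924082359876312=-814.87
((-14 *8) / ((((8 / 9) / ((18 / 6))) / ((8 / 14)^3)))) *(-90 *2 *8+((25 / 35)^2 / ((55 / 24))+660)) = 1452556800 / 26411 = 54998.18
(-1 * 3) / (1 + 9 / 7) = -21 / 16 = -1.31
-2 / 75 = -0.03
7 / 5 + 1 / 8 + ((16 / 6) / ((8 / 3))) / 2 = 81 / 40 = 2.02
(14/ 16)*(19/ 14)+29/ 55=1509/ 880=1.71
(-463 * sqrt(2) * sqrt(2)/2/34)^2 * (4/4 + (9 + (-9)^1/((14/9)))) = 12647771/16184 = 781.50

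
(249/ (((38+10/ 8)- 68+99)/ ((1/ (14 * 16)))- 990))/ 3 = 83/ 14746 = 0.01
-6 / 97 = -0.06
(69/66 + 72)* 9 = 14463/22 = 657.41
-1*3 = -3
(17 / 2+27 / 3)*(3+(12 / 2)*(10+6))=3465 / 2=1732.50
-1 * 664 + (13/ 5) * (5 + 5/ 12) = -7799/ 12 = -649.92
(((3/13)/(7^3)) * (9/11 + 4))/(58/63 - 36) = -1431/15485470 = -0.00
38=38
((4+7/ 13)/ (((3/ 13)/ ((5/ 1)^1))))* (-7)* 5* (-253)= 2612225/ 3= 870741.67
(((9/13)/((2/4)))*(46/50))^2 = 1.62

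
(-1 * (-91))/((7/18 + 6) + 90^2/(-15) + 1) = -1638/9587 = -0.17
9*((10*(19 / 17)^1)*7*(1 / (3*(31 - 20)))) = 3990 / 187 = 21.34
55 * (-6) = -330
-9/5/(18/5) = -1/2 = -0.50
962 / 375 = 2.57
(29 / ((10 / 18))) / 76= 261 / 380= 0.69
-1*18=-18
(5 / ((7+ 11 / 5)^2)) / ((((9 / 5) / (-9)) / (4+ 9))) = -8125 / 2116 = -3.84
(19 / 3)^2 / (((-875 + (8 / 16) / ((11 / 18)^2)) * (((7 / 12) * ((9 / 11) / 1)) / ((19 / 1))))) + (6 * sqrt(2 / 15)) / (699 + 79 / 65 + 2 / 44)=-36517316 / 19979757 + 572 * sqrt(30) / 1001373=-1.82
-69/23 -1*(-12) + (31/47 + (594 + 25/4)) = 609.91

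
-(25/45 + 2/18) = -2/3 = -0.67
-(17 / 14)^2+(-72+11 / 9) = -127453 / 1764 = -72.25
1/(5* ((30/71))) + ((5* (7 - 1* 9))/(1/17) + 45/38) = -239888/1425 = -168.34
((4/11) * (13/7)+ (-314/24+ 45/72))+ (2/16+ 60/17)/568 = -2959783/251328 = -11.78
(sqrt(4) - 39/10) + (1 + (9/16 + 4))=293/80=3.66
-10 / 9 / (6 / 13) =-65 / 27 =-2.41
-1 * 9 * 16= -144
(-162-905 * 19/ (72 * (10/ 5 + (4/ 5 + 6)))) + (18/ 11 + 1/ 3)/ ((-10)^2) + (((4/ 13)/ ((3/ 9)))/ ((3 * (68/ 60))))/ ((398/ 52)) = -10132359469/ 53586720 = -189.08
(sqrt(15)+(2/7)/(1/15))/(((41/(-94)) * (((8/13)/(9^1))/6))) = -247455/287 - 16497 * sqrt(15)/82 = -1641.39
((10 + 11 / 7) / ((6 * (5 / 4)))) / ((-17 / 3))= -162 / 595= -0.27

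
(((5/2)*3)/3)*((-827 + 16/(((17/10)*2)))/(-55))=13979/374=37.38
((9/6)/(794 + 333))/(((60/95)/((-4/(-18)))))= 19/40572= 0.00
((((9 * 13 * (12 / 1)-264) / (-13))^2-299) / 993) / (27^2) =1249069 / 122338593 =0.01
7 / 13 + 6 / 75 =201 / 325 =0.62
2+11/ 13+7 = 128/ 13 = 9.85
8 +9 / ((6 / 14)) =29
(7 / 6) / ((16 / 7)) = 49 / 96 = 0.51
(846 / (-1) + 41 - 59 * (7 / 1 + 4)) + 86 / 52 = -37761 / 26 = -1452.35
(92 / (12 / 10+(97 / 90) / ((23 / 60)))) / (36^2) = 2645 / 149472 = 0.02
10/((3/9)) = 30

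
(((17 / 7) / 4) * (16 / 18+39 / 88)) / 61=17935 / 1352736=0.01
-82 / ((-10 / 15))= 123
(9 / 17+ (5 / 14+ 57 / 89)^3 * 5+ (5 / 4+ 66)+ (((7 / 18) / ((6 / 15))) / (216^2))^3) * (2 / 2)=1416891403949657494948300794437 / 19477942101997014071214342144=72.74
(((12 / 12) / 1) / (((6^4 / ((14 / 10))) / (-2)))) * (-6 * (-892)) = -1561 / 135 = -11.56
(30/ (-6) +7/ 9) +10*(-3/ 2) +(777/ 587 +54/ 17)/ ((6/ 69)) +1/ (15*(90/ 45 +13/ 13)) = 3248337/ 99790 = 32.55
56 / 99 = 0.57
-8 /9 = -0.89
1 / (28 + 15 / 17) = 17 / 491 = 0.03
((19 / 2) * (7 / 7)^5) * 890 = 8455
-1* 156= -156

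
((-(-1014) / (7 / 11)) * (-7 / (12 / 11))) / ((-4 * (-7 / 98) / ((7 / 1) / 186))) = -1002001 / 744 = -1346.78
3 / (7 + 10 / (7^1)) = 21 / 59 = 0.36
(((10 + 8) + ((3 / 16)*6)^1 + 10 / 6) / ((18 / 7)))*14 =24451 / 216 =113.20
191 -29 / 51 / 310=3019681 / 15810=191.00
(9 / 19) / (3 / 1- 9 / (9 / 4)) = -9 / 19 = -0.47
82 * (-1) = -82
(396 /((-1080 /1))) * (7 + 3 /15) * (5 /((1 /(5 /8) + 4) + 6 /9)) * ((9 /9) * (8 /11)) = -72 /47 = -1.53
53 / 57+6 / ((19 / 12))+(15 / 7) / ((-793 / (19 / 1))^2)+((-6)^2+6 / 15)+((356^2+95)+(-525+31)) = 158548145658727 / 1254553755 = 126378.12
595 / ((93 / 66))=13090 / 31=422.26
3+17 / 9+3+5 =12.89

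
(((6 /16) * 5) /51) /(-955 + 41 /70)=-175 /4543012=-0.00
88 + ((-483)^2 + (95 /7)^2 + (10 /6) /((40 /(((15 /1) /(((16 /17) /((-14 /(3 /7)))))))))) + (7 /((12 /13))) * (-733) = 2144844379 /9408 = 227980.91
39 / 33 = 13 / 11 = 1.18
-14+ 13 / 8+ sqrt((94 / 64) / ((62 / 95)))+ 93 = sqrt(138415) / 248+ 645 / 8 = 82.13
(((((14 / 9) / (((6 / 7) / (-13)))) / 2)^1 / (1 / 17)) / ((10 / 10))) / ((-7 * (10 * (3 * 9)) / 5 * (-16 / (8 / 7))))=-221 / 5832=-0.04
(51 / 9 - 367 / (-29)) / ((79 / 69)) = 36662 / 2291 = 16.00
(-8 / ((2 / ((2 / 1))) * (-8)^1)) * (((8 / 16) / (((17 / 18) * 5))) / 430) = 9 / 36550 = 0.00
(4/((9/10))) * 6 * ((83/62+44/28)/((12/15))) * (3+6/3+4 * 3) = 357850/217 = 1649.08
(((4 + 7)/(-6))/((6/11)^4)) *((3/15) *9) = -37.28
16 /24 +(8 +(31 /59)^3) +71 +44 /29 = 1453183694 /17867973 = 81.33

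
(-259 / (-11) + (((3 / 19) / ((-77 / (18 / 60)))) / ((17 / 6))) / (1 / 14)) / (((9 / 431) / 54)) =98322306 / 1615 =60880.68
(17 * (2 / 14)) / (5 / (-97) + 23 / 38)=62662 / 14287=4.39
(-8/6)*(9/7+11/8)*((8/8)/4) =-0.89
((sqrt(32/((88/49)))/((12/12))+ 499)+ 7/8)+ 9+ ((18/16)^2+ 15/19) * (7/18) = 14 * sqrt(11)/11+ 3718583/7296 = 513.90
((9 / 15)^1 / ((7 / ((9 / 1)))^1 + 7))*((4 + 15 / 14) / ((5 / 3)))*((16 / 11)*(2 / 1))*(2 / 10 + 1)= 276048 / 336875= 0.82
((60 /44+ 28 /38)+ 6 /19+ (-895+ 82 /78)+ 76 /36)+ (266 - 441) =-26028295 /24453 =-1064.42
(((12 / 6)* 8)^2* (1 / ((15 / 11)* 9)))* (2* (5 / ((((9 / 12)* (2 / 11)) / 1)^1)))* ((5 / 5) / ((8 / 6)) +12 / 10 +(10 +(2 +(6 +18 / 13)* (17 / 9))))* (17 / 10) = 5729584256 / 78975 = 72549.34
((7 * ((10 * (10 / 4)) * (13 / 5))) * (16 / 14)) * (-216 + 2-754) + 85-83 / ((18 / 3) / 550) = -510883.33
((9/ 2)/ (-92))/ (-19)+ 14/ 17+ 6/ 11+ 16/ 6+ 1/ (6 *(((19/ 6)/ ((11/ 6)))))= 2703079/ 653752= 4.13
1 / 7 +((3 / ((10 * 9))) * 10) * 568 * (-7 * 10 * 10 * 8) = -22265597 / 21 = -1060266.52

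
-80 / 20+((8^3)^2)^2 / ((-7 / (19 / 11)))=-1305670058292 / 77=-16956754003.79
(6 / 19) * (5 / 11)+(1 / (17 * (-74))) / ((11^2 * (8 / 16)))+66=95648237 / 1446071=66.14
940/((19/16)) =15040/19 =791.58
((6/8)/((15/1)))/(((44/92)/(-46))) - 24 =-3169/110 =-28.81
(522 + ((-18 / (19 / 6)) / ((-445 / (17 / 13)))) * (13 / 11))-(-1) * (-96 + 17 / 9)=358178779 / 837045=427.91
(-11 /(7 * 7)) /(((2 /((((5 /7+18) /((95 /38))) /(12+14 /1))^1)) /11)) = -15851 /44590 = -0.36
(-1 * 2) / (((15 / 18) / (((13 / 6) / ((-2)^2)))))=-13 / 10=-1.30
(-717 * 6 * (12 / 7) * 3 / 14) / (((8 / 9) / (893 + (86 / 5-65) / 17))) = -6591681423 / 4165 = -1582636.60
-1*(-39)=39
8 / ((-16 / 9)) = -9 / 2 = -4.50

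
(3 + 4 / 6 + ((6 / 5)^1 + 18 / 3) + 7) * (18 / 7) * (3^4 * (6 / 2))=11164.11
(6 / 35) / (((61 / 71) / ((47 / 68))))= 10011 / 72590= 0.14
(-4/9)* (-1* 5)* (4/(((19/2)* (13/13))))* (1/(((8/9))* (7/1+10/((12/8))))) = 60/779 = 0.08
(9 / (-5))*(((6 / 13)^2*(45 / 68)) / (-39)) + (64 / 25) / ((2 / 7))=8372251 / 933725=8.97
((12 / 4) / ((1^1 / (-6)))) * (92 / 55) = -1656 / 55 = -30.11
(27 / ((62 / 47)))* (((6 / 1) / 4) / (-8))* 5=-19035 / 992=-19.19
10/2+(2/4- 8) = -5/2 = -2.50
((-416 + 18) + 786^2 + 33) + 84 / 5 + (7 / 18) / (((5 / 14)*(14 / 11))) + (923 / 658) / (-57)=617448.63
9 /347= 0.03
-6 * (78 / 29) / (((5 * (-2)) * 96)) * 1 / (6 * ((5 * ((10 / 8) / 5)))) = 13 / 5800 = 0.00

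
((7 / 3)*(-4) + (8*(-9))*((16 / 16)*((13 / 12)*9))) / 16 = -1067 / 24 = -44.46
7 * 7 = 49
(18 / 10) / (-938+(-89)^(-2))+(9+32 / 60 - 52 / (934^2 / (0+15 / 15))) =231666078507041 / 24305682102495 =9.53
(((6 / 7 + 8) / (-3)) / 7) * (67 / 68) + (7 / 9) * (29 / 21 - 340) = -11865619 / 44982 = -263.79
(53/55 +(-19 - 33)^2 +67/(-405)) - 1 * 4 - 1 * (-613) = 14762971/4455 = 3313.80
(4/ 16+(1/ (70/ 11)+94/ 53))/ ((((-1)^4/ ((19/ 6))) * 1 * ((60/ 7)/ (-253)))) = -77782067/ 381600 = -203.83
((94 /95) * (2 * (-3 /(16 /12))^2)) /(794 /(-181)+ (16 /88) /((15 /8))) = -22739211 /9736664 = -2.34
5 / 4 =1.25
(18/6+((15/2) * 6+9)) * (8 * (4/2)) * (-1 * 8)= -7296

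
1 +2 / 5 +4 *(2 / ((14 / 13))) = 309 / 35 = 8.83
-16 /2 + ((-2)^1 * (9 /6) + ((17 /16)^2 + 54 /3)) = 2081 /256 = 8.13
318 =318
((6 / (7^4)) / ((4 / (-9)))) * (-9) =243 / 4802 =0.05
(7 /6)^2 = 49 /36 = 1.36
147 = 147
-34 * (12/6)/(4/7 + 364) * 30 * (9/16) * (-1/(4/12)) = 48195/5104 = 9.44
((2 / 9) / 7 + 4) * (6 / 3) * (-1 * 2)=-16.13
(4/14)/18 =0.02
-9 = -9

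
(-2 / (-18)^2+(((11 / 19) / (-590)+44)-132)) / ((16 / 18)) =-4994461 / 50445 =-99.01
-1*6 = -6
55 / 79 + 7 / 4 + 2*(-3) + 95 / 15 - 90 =-87.22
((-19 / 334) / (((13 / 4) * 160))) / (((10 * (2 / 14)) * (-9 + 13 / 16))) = 133 / 14220050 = 0.00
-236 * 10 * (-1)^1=2360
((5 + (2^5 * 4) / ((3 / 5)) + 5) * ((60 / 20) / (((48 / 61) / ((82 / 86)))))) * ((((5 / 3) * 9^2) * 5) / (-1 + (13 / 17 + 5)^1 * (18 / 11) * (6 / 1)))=9856.35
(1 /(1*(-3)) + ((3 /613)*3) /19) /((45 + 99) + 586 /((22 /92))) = -6391 /49860807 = -0.00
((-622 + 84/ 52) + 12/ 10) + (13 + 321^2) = 102434.82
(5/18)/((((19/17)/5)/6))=425/57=7.46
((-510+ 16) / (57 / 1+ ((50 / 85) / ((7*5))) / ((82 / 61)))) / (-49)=172159 / 973574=0.18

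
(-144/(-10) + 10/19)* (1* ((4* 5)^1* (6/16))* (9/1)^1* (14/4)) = 134001/38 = 3526.34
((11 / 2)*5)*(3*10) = 825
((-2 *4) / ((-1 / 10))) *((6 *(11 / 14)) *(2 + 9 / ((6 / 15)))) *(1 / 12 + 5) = 46970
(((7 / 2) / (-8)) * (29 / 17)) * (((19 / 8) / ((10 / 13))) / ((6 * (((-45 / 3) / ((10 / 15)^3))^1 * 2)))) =50141 / 13219200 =0.00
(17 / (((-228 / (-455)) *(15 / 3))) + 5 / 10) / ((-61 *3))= -1661 / 41724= -0.04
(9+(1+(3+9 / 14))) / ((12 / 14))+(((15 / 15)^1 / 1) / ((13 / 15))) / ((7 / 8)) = 18821 / 1092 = 17.24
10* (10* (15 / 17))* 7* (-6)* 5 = -315000 / 17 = -18529.41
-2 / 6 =-1 / 3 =-0.33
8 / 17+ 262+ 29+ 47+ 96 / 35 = 203022 / 595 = 341.21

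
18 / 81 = 2 / 9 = 0.22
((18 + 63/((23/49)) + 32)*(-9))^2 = 1454125689/529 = 2748819.83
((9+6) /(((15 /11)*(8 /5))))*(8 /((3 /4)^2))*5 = 4400 /9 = 488.89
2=2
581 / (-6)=-581 / 6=-96.83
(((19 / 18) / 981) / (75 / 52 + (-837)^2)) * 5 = 2470 / 321637494627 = 0.00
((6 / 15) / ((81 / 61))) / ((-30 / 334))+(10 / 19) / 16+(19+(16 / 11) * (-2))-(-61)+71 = 144.77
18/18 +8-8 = 1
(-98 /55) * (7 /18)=-343 /495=-0.69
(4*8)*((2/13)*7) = 34.46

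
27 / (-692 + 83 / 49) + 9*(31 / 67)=3116178 / 755425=4.13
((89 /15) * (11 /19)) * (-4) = -3916 /285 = -13.74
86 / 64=43 / 32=1.34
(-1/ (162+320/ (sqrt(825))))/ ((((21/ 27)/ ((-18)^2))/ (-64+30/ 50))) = 1235423178/ 7542115 - 14789952 * sqrt(33)/ 7542115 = 152.54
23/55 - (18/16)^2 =-2983/3520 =-0.85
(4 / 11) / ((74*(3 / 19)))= 38 / 1221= 0.03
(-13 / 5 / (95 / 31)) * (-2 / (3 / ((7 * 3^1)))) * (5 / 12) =2821 / 570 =4.95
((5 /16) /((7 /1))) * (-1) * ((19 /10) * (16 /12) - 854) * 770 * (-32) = -2809840 /3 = -936613.33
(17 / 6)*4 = 34 / 3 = 11.33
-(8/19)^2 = -64/361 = -0.18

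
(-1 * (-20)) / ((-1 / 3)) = -60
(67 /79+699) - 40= 52128 /79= 659.85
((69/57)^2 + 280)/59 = 101609/21299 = 4.77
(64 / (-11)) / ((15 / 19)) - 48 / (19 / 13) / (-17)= -289808 / 53295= -5.44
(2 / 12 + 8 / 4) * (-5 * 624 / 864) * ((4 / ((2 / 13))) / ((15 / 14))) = -15379 / 81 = -189.86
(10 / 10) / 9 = 1 / 9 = 0.11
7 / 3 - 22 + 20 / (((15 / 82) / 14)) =1511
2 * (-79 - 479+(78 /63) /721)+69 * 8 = -8539472 /15141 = -564.00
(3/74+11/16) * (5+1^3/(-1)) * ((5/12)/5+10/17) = 59047/30192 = 1.96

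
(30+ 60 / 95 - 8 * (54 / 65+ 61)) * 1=-573058 / 1235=-464.01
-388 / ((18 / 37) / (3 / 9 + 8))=-6646.30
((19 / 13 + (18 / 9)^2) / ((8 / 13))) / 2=71 / 16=4.44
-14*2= -28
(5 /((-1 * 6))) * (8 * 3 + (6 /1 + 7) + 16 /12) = -575 /18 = -31.94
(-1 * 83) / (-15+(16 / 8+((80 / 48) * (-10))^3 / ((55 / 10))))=24651 / 253861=0.10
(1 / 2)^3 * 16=2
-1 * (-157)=157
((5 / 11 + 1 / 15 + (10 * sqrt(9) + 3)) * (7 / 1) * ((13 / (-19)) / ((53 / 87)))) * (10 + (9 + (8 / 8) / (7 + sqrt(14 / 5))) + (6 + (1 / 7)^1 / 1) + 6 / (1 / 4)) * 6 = -47488048738 / 609235 + 4170374 * sqrt(70) / 609235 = -77889.74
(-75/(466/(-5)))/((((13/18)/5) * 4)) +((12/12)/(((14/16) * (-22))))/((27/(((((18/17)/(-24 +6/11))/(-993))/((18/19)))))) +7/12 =1.98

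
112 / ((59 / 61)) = 6832 / 59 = 115.80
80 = 80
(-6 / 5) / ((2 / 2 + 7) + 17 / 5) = -2 / 19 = -0.11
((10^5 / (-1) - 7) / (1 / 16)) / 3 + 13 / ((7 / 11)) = -11200355 / 21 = -533350.24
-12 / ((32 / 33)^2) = -3267 / 256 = -12.76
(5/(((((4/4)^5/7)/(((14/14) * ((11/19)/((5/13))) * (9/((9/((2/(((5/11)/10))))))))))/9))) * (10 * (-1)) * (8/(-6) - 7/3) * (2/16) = 1816815/19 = 95621.84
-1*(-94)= 94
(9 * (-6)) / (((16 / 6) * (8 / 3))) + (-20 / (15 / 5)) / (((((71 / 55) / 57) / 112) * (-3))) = 74853841 / 6816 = 10982.08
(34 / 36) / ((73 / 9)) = 17 / 146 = 0.12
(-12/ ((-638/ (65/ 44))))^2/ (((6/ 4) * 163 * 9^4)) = 0.00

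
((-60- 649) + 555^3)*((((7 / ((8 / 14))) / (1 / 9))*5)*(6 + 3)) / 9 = 188475865515 / 2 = 94237932757.50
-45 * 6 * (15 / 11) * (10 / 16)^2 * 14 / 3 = -118125 / 176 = -671.16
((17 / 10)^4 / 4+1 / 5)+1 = 3.29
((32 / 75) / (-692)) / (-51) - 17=-11249317 / 661725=-17.00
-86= -86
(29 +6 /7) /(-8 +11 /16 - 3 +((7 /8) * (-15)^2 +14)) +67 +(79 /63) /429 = 5824050776 /86729643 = 67.15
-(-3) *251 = 753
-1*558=-558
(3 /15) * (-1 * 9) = -1.80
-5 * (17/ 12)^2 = -1445/ 144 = -10.03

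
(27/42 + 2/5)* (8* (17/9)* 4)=63.03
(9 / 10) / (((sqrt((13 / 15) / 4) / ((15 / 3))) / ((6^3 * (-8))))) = -15552 * sqrt(195) / 13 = -16705.53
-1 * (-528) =528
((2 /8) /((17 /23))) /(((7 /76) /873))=381501 /119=3205.89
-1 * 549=-549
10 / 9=1.11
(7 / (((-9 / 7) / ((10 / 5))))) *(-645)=21070 / 3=7023.33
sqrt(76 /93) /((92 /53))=53*sqrt(1767) /4278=0.52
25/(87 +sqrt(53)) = 2175/7516 - 25 * sqrt(53)/7516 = 0.27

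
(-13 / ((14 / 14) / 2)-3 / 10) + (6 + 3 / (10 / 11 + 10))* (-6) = -1279 / 20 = -63.95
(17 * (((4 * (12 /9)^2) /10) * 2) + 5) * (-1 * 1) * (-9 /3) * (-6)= -2626 /5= -525.20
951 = 951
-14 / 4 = -7 / 2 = -3.50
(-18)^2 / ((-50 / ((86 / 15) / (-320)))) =1161 / 10000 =0.12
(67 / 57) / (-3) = -67 / 171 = -0.39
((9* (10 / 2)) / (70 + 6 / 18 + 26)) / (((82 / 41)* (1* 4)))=135 / 2312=0.06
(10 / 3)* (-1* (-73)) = 730 / 3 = 243.33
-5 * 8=-40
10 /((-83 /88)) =-880 /83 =-10.60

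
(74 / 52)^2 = 1369 / 676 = 2.03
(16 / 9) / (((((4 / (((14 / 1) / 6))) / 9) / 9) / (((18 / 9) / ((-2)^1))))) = -84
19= 19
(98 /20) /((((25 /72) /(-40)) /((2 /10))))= -14112 /125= -112.90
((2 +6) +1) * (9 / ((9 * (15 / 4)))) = 12 / 5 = 2.40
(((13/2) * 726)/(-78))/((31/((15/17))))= -1.72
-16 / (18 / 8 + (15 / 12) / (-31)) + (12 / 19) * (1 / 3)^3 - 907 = -21417373 / 23427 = -914.22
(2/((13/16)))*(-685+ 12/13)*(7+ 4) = -3130336/169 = -18522.70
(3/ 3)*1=1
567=567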